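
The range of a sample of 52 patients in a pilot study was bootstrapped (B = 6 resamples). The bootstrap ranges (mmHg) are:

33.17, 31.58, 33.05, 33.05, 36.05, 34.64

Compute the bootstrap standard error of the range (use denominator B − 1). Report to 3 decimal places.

Bootstrap SE is the standard deviation of the 6 replicate ranges.
Mean of replicates: (33.17 + 31.58 + 33.05 + 33.05 + 36.05 + 34.64) / 6 = 201.5400 / 6 = 33.5900
Sum of squared deviations: (−0.4200)² + (−2.0100)² + (−0.5400)² + (−0.5400)² + (+2.4600)² + (+1.0500)² = 11.9538
Variance = 11.9538 / 5 = 2.3908
SE* = √2.3908

SE* = 1.546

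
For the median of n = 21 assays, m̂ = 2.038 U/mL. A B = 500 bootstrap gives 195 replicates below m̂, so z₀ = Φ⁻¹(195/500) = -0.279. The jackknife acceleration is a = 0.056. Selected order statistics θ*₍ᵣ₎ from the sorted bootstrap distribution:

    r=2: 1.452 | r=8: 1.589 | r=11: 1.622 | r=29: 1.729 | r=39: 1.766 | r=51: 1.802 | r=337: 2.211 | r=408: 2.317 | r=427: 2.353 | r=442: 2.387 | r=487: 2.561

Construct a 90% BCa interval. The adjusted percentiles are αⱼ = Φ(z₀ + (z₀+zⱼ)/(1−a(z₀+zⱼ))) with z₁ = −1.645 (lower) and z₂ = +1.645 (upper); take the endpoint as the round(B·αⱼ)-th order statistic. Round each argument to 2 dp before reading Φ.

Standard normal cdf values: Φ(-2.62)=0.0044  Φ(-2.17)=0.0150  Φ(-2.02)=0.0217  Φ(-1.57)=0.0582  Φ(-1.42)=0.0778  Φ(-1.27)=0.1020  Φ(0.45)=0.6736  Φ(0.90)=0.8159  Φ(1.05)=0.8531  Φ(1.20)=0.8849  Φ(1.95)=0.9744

Lower: z₀ + z₁ = -0.279 + (-1.645) = -1.924; 1 − a(z₀+z₁) = 1 − (0.056)(-1.924) = 1.1077; argument = -0.279 + (-1.924)/1.1077 = -2.0159 → -2.02.
α₁ = Φ(-2.02) = 0.0217; rank = round(500 × 0.0217) = 11; θ*₍11₎ = 1.622.
Upper: z₀ + z₂ = 1.366; 1 − a(z₀+z₂) = 0.9235; argument = 1.2001 → 1.20; α₂ = 0.8849; rank = 442; θ*₍442₎ = 2.387.

(1.622, 2.387)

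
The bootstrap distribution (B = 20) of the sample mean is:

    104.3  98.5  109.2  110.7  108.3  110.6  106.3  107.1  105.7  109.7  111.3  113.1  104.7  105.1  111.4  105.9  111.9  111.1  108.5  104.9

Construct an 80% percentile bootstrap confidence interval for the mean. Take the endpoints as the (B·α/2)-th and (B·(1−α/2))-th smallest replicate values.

Sorted replicates: 98.5, 104.3, 104.7, 104.9, 105.1, 105.7, 105.9, 106.3, 107.1, 108.3, 108.5, 109.2, 109.7, 110.6, 110.7, 111.1, 111.3, 111.4, 111.9, 113.1
α = 0.20; lower rank = 20 × 0.100 = 2; upper rank = 20 × 0.900 = 18.
The 2nd smallest replicate is 104.3; the 18th is 111.4.

(104.3, 111.4)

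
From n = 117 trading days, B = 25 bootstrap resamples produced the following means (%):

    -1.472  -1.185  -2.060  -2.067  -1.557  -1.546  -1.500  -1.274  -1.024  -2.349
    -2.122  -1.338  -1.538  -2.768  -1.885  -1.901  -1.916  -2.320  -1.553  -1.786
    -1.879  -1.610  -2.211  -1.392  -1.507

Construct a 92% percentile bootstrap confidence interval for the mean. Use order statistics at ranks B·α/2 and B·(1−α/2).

(-2.768, -1.185)

Sorted replicates: -2.768, -2.349, -2.320, -2.211, -2.122, -2.067, -2.060, -1.916, -1.901, -1.885, -1.879, -1.786, -1.610, -1.557, -1.553, -1.546, -1.538, -1.507, -1.500, -1.472, -1.392, -1.338, -1.274, -1.185, -1.024
α = 0.08; lower rank = 25 × 0.040 = 1; upper rank = 25 × 0.960 = 24.
The 1st smallest replicate is -2.768; the 24th is -1.185.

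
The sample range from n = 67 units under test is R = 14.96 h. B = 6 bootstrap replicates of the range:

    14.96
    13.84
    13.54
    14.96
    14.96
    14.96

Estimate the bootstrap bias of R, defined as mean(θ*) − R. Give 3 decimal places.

mean(θ*) = (14.96 + 13.84 + 13.54 + 14.96 + 14.96 + 14.96) / 6 = 14.5367
bias = 14.5367 − 14.96

bias = −0.423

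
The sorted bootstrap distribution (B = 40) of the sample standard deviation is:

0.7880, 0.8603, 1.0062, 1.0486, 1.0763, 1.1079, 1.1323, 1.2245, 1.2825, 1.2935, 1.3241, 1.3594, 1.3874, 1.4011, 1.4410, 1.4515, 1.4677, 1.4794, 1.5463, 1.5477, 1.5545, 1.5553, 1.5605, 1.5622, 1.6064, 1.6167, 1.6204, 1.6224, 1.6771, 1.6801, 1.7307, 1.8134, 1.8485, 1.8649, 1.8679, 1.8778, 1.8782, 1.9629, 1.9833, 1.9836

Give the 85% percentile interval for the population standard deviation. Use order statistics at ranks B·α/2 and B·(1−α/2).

(1.0062, 1.8782)

α = 0.15; lower rank = 40 × 0.075 = 3; upper rank = 40 × 0.925 = 37.
The 3rd smallest replicate is 1.0062; the 37th is 1.8782.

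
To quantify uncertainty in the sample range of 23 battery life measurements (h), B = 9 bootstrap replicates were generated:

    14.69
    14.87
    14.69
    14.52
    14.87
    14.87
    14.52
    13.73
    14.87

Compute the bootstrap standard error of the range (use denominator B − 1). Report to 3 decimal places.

SE* = 0.366

Bootstrap SE is the standard deviation of the 9 replicate ranges.
Mean of replicates: (14.69 + 14.87 + 14.69 + 14.52 + 14.87 + 14.87 + 14.52 + 13.73 + 14.87) / 9 = 131.6300 / 9 = 14.6256
Sum of squared deviations: (+0.0644)² + (+0.2444)² + (+0.0644)² + (−0.1056)² + (+0.2444)² + (+0.2444)² + (−0.1056)² + (−0.8956)² + (+0.2444)² = 1.0716
Variance = 1.0716 / 8 = 0.1340
SE* = √0.1340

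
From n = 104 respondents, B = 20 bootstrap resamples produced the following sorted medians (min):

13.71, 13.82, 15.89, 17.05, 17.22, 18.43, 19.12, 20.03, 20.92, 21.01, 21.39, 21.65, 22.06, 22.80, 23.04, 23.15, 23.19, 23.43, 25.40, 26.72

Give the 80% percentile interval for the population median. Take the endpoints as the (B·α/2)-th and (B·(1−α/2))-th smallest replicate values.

α = 0.20; lower rank = 20 × 0.100 = 2; upper rank = 20 × 0.900 = 18.
The 2nd smallest replicate is 13.82; the 18th is 23.43.

(13.82, 23.43)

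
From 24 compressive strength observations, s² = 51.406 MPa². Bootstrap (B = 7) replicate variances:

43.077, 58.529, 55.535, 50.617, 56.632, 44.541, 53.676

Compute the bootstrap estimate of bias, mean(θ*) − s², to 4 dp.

mean(θ*) = (43.077 + 58.529 + 55.535 + 50.617 + 56.632 + 44.541 + 53.676) / 7 = 51.80100
bias = 51.80100 − 51.406

bias = +0.3950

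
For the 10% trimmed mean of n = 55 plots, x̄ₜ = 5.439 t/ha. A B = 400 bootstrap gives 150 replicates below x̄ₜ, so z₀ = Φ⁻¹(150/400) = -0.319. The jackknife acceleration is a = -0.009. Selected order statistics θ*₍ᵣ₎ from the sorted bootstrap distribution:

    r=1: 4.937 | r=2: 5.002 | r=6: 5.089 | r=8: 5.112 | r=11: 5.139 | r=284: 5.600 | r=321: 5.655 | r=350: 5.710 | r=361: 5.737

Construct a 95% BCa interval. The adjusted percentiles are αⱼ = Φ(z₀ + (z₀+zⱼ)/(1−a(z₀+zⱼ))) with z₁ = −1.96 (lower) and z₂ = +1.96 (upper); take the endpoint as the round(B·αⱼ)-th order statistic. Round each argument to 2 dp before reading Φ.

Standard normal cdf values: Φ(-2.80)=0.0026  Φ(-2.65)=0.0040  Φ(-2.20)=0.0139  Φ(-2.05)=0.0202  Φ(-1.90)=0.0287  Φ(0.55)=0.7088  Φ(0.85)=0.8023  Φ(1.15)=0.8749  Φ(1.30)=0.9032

Lower: z₀ + z₁ = -0.319 + (-1.960) = -2.279; 1 − a(z₀+z₁) = 1 − (-0.009)(-2.279) = 0.9795; argument = -0.319 + (-2.279)/0.9795 = -2.6457 → -2.65.
α₁ = Φ(-2.65) = 0.0040; rank = round(400 × 0.0040) = 2; θ*₍2₎ = 5.002.
Upper: z₀ + z₂ = 1.641; 1 − a(z₀+z₂) = 1.0148; argument = 1.2981 → 1.30; α₂ = 0.9032; rank = 361; θ*₍361₎ = 5.737.

(5.002, 5.737)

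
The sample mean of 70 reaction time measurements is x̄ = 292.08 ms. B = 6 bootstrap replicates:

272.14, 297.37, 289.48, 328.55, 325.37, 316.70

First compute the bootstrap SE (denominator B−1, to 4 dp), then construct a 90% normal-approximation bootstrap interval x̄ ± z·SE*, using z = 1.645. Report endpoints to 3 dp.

(255.405, 328.755)

Mean of replicates = 304.9350; sum of squared deviations = 2485.2710; SE* = √(2485.2710/5) = 22.2947
Margin = 1.645 × 22.2947 = 36.6748
Interval: 292.08 ± 36.6748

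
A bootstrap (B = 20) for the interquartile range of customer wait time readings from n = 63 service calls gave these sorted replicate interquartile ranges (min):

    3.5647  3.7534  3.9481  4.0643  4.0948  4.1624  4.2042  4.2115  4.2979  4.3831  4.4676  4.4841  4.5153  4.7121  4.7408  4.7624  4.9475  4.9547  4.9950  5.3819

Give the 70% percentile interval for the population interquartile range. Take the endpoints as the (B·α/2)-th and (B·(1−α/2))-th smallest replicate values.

α = 0.30; lower rank = 20 × 0.150 = 3; upper rank = 20 × 0.850 = 17.
The 3rd smallest replicate is 3.9481; the 17th is 4.9475.

(3.9481, 4.9475)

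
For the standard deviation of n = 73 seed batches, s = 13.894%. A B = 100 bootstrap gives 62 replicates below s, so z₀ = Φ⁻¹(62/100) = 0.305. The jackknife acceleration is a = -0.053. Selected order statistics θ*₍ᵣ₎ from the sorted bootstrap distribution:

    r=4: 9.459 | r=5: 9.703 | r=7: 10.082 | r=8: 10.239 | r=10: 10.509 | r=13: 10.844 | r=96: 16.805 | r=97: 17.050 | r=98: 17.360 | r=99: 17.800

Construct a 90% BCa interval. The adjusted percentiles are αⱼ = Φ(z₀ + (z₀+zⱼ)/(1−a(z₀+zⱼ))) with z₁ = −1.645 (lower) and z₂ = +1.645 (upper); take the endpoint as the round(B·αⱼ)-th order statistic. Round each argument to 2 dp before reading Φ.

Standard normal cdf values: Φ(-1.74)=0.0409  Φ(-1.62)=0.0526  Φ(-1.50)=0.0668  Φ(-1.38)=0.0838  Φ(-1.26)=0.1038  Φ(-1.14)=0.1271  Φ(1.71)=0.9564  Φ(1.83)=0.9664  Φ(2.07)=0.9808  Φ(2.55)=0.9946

(10.844, 17.360)

Lower: z₀ + z₁ = 0.305 + (-1.645) = -1.340; 1 − a(z₀+z₁) = 1 − (-0.053)(-1.340) = 0.9290; argument = 0.305 + (-1.340)/0.9290 = -1.1374 → -1.14.
α₁ = Φ(-1.14) = 0.1271; rank = round(100 × 0.1271) = 13; θ*₍13₎ = 10.844.
Upper: z₀ + z₂ = 1.950; 1 − a(z₀+z₂) = 1.1034; argument = 2.0723 → 2.07; α₂ = 0.9808; rank = 98; θ*₍98₎ = 17.360.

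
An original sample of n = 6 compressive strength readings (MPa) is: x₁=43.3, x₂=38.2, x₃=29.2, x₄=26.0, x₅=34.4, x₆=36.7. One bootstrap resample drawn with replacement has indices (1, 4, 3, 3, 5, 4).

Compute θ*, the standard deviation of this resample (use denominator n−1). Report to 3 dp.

θ* = 6.612

Resample values: 43.3, 26.0, 29.2, 29.2, 34.4, 26.0.
Mean = 31.3500; sum of squared deviations = 218.5950
s² = 218.5950 / 5 = 43.7190
s = √43.7190 = 6.612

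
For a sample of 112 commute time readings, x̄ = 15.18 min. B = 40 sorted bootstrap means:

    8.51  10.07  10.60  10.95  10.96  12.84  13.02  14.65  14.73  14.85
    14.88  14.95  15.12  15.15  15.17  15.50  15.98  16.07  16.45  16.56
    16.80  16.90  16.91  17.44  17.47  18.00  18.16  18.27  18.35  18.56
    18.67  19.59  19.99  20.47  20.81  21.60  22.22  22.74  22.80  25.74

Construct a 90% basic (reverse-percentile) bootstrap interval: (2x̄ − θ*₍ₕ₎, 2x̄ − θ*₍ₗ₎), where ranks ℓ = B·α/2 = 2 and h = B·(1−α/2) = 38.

(7.62, 20.29)

Percentile endpoints at ranks 2 and 38: θ*₍2₎ = 10.07, θ*₍38₎ = 22.74.
Basic interval reflects these around x̄:
  lower = 2 × 15.18 − 22.74 = 7.62
  upper = 2 × 15.18 − 10.07 = 20.29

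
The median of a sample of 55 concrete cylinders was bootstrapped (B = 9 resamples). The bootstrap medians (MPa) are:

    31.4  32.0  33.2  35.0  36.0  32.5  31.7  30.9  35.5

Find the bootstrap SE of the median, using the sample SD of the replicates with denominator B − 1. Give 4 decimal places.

Bootstrap SE is the standard deviation of the 9 replicate medians.
Mean of replicates: (31.4 + 32.0 + 33.2 + 35.0 + 36.0 + 32.5 + 31.7 + 30.9 + 35.5) / 9 = 298.20000 / 9 = 33.13333
Sum of squared deviations: (−1.73333)² + (−1.13333)² + (+0.06667)² + (+1.86667)² + (+2.86667)² + (−0.63333)² + (−1.43333)² + (−2.23333)² + (+2.36667)² = 29.04000
Variance = 29.04000 / 8 = 3.63000
SE* = √3.63000

SE* = 1.9053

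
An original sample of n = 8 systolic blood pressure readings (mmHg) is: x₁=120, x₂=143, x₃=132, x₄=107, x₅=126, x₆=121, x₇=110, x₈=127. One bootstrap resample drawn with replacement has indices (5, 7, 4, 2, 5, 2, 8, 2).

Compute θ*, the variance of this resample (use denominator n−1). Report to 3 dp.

Resample values: 126, 110, 107, 143, 126, 143, 127, 143.
Mean = 128.1250; sum of squared deviations = 1448.8750
s² = 1448.8750 / 7 = 206.9821

θ* = 206.982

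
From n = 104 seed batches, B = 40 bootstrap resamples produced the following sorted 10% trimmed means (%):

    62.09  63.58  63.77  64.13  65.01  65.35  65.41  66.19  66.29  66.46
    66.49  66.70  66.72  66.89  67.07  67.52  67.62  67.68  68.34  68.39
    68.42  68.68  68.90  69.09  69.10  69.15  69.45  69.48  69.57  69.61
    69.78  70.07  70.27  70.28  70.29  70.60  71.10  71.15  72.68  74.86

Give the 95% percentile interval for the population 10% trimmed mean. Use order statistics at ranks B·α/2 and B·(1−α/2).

α = 0.05; lower rank = 40 × 0.025 = 1; upper rank = 40 × 0.975 = 39.
The 1st smallest replicate is 62.09; the 39th is 72.68.

(62.09, 72.68)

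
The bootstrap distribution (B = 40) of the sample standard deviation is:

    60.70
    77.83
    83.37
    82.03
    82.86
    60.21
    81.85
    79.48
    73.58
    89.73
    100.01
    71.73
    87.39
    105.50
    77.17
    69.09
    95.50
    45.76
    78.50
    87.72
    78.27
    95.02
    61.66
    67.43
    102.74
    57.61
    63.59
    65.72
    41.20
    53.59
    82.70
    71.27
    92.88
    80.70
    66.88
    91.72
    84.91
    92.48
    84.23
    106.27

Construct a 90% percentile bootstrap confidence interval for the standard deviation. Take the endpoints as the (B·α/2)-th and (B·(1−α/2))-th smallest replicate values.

Sorted replicates: 41.20, 45.76, 53.59, 57.61, 60.21, 60.70, 61.66, 63.59, 65.72, 66.88, 67.43, 69.09, 71.27, 71.73, 73.58, 77.17, 77.83, 78.27, 78.50, 79.48, 80.70, 81.85, 82.03, 82.70, 82.86, 83.37, 84.23, 84.91, 87.39, 87.72, 89.73, 91.72, 92.48, 92.88, 95.02, 95.50, 100.01, 102.74, 105.50, 106.27
α = 0.10; lower rank = 40 × 0.050 = 2; upper rank = 40 × 0.950 = 38.
The 2nd smallest replicate is 45.76; the 38th is 102.74.

(45.76, 102.74)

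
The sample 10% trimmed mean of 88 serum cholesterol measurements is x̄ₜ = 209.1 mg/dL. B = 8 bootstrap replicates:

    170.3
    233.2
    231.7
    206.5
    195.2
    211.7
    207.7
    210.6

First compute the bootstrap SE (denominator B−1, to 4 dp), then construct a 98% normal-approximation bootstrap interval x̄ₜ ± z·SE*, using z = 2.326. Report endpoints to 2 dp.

(162.55, 255.65)

Mean of replicates = 208.3625; sum of squared deviations = 2803.5987; SE* = √(2803.5987/7) = 20.0128
Margin = 2.326 × 20.0128 = 46.550
Interval: 209.1 ± 46.550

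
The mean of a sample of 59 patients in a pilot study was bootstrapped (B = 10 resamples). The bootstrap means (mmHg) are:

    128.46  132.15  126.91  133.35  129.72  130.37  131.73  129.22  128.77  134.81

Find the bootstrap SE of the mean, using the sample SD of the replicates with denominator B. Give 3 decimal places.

SE* = 2.307

Bootstrap SE is the standard deviation of the 10 replicate means.
Mean of replicates: (128.46 + 132.15 + 126.91 + 133.35 + 129.72 + 130.37 + 131.73 + 129.22 + 128.77 + 134.81) / 10 = 1305.4900 / 10 = 130.5490
Sum of squared deviations: (−2.0890)² + (+1.6010)² + (−3.6390)² + (+2.8010)² + (−0.8290)² + (−0.1790)² + (+1.1810)² + (−1.3290)² + (−1.7790)² + (+4.2610)² = 53.2163
Variance = 53.2163 / 10 = 5.3216
SE* = √5.3216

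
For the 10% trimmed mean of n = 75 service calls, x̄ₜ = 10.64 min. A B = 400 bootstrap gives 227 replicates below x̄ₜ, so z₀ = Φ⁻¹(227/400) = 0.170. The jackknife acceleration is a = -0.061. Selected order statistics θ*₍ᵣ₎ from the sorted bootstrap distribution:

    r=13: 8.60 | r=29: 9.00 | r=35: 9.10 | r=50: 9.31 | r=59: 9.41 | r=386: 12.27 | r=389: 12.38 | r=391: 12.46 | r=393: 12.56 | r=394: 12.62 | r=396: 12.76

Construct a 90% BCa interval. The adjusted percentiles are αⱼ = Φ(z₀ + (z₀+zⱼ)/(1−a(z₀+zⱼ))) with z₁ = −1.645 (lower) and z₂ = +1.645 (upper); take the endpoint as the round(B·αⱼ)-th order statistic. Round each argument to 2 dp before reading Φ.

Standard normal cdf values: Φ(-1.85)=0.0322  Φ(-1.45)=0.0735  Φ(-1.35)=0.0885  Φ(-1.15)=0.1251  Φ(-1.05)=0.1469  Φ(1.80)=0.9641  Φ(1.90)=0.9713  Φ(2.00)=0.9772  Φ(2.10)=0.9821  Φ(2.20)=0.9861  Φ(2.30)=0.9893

Lower: z₀ + z₁ = 0.170 + (-1.645) = -1.475; 1 − a(z₀+z₁) = 1 − (-0.061)(-1.475) = 0.9100; argument = 0.170 + (-1.475)/0.9100 = -1.4508 → -1.45.
α₁ = Φ(-1.45) = 0.0735; rank = round(400 × 0.0735) = 29; θ*₍29₎ = 9.00.
Upper: z₀ + z₂ = 1.815; 1 − a(z₀+z₂) = 1.1107; argument = 1.8041 → 1.80; α₂ = 0.9641; rank = 386; θ*₍386₎ = 12.27.

(9.00, 12.27)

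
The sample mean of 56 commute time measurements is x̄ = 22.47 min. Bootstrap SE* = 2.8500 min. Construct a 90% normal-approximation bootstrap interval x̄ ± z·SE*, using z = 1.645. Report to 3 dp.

(17.782, 27.158)

Margin = 1.645 × 2.8500 = 4.6883
Interval: 22.47 ± 4.6883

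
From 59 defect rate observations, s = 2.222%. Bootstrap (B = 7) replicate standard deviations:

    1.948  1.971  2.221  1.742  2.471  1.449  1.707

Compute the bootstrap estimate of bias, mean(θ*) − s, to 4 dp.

mean(θ*) = (1.948 + 1.971 + 2.221 + 1.742 + 2.471 + 1.449 + 1.707) / 7 = 1.92986
bias = 1.92986 − 2.222

bias = −0.2921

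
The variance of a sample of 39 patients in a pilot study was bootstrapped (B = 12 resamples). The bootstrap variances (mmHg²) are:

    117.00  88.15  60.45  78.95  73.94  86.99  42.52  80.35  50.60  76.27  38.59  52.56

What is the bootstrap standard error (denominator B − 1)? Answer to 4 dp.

SE* = 22.5211

Bootstrap SE is the standard deviation of the 12 replicate variances.
Mean of replicates: (117.00 + 88.15 + 60.45 + 78.95 + 73.94 + 86.99 + 42.52 + 80.35 + 50.60 + 76.27 + 38.59 + 52.56) / 12 = 846.37000 / 12 = 70.53083
Sum of squared deviations: (+46.46917)² + (+17.61917)² + (−10.08083)² + (+8.41917)² + (+3.40917)² + (+16.45917)² + (−28.01083)² + (+9.81917)² + (−19.93083)² + (+5.73917)² + (−31.94083)² + (−17.97083)² = 5579.21729
Variance = 5579.21729 / 11 = 507.20157
SE* = √507.20157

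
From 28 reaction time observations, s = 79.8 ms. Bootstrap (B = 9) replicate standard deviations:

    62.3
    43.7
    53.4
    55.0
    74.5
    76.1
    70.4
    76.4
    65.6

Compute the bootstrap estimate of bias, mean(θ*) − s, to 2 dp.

bias = −15.64

mean(θ*) = (62.3 + 43.7 + 53.4 + 55.0 + 74.5 + 76.1 + 70.4 + 76.4 + 65.6) / 9 = 64.156
bias = 64.156 − 79.8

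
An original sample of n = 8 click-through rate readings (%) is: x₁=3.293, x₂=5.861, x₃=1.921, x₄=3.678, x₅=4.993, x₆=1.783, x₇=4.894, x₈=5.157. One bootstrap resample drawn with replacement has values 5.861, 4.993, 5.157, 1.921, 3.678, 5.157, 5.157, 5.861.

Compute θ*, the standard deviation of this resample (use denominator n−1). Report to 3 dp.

θ* = 1.319

Mean = 4.7231; sum of squared deviations = 12.1713
s² = 12.1713 / 7 = 1.7388
s = √1.7388 = 1.319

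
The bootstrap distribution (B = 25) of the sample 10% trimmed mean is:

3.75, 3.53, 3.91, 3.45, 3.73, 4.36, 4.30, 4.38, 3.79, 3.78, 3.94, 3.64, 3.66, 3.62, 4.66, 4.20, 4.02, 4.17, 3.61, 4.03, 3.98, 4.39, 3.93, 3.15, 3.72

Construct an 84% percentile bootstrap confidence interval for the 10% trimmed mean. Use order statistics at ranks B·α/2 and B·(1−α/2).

Sorted replicates: 3.15, 3.45, 3.53, 3.61, 3.62, 3.64, 3.66, 3.72, 3.73, 3.75, 3.78, 3.79, 3.91, 3.93, 3.94, 3.98, 4.02, 4.03, 4.17, 4.20, 4.30, 4.36, 4.38, 4.39, 4.66
α = 0.16; lower rank = 25 × 0.080 = 2; upper rank = 25 × 0.920 = 23.
The 2nd smallest replicate is 3.45; the 23rd is 4.38.

(3.45, 4.38)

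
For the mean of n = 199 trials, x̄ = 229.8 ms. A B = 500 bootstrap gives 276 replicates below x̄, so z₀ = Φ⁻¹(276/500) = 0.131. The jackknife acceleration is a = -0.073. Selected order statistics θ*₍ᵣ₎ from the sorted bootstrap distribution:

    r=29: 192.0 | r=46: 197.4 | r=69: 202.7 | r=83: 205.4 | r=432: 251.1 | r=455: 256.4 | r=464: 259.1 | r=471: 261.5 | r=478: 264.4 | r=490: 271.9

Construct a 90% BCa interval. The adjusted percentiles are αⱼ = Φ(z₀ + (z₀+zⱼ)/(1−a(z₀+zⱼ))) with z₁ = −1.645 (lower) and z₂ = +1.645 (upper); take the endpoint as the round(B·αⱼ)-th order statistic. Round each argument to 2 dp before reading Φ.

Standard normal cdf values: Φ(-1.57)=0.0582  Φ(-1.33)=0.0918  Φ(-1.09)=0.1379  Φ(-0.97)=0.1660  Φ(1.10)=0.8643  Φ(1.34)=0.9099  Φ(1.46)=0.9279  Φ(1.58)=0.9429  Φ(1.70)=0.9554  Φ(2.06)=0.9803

(192.0, 264.4)

Lower: z₀ + z₁ = 0.131 + (-1.645) = -1.514; 1 − a(z₀+z₁) = 1 − (-0.073)(-1.514) = 0.8895; argument = 0.131 + (-1.514)/0.8895 = -1.5711 → -1.57.
α₁ = Φ(-1.57) = 0.0582; rank = round(500 × 0.0582) = 29; θ*₍29₎ = 192.0.
Upper: z₀ + z₂ = 1.776; 1 − a(z₀+z₂) = 1.1296; argument = 1.7032 → 1.70; α₂ = 0.9554; rank = 478; θ*₍478₎ = 264.4.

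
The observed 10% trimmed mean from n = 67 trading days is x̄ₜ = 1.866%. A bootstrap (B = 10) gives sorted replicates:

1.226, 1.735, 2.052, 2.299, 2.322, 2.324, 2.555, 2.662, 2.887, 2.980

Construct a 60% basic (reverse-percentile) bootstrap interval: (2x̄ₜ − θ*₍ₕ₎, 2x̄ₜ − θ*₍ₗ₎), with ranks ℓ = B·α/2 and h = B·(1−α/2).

Percentile endpoints at ranks 2 and 8: θ*₍2₎ = 1.735, θ*₍8₎ = 2.662.
Basic interval reflects these around x̄ₜ:
  lower = 2 × 1.866 − 2.662 = 1.070
  upper = 2 × 1.866 − 1.735 = 1.997

(1.070, 1.997)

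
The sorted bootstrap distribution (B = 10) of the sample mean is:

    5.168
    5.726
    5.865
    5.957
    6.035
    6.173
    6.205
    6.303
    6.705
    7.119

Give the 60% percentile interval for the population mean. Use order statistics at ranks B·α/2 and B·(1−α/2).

α = 0.40; lower rank = 10 × 0.200 = 2; upper rank = 10 × 0.800 = 8.
The 2nd smallest replicate is 5.726; the 8th is 6.303.

(5.726, 6.303)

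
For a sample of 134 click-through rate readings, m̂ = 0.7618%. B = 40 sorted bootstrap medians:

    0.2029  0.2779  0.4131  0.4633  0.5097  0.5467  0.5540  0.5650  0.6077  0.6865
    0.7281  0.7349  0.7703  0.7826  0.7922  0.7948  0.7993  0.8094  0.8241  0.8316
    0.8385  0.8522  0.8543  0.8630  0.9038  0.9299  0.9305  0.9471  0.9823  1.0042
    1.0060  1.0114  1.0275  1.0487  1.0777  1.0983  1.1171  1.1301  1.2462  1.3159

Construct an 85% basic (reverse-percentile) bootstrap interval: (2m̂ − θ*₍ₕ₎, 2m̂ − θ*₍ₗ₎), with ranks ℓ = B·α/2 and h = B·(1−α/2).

(0.4065, 1.1105)

Percentile endpoints at ranks 3 and 37: θ*₍3₎ = 0.4131, θ*₍37₎ = 1.1171.
Basic interval reflects these around m̂:
  lower = 2 × 0.7618 − 1.1171 = 0.4065
  upper = 2 × 0.7618 − 0.4131 = 1.1105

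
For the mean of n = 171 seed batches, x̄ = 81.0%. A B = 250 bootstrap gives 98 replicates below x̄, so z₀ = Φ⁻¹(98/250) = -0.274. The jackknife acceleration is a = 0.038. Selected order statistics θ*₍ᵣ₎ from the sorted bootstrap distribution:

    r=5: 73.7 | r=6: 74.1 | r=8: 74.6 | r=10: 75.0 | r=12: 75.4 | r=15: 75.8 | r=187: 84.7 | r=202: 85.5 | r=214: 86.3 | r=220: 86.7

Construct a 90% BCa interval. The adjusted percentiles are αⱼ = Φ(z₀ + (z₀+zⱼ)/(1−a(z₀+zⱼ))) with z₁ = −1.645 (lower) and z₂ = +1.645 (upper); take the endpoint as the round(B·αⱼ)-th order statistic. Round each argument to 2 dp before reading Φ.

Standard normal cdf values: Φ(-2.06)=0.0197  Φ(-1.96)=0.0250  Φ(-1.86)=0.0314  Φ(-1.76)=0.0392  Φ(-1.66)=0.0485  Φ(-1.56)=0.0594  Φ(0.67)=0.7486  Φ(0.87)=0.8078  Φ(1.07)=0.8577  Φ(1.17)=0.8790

Lower: z₀ + z₁ = -0.274 + (-1.645) = -1.919; 1 − a(z₀+z₁) = 1 − (0.038)(-1.919) = 1.0729; argument = -0.274 + (-1.919)/1.0729 = -2.0626 → -2.06.
α₁ = Φ(-2.06) = 0.0197; rank = round(250 × 0.0197) = 5; θ*₍5₎ = 73.7.
Upper: z₀ + z₂ = 1.371; 1 − a(z₀+z₂) = 0.9479; argument = 1.1724 → 1.17; α₂ = 0.8790; rank = 220; θ*₍220₎ = 86.7.

(73.7, 86.7)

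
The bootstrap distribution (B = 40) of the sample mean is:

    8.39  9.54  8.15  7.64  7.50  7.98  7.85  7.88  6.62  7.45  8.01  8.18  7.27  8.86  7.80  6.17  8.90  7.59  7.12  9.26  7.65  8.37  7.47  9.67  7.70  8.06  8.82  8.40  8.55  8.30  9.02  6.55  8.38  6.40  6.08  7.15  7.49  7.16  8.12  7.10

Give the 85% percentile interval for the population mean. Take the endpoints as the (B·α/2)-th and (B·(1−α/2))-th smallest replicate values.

Sorted replicates: 6.08, 6.17, 6.40, 6.55, 6.62, 7.10, 7.12, 7.15, 7.16, 7.27, 7.45, 7.47, 7.49, 7.50, 7.59, 7.64, 7.65, 7.70, 7.80, 7.85, 7.88, 7.98, 8.01, 8.06, 8.12, 8.15, 8.18, 8.30, 8.37, 8.38, 8.39, 8.40, 8.55, 8.82, 8.86, 8.90, 9.02, 9.26, 9.54, 9.67
α = 0.15; lower rank = 40 × 0.075 = 3; upper rank = 40 × 0.925 = 37.
The 3rd smallest replicate is 6.40; the 37th is 9.02.

(6.40, 9.02)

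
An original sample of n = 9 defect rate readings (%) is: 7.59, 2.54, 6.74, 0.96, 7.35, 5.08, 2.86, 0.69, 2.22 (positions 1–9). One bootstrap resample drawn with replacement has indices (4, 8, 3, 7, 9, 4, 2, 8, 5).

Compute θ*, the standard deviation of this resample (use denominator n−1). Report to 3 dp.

θ* = 2.557

Resample values: 0.96, 0.69, 6.74, 2.86, 2.22, 0.96, 2.54, 0.69, 7.35.
Mean = 2.7789; sum of squared deviations = 52.3051
s² = 52.3051 / 8 = 6.5381
s = √6.5381 = 2.557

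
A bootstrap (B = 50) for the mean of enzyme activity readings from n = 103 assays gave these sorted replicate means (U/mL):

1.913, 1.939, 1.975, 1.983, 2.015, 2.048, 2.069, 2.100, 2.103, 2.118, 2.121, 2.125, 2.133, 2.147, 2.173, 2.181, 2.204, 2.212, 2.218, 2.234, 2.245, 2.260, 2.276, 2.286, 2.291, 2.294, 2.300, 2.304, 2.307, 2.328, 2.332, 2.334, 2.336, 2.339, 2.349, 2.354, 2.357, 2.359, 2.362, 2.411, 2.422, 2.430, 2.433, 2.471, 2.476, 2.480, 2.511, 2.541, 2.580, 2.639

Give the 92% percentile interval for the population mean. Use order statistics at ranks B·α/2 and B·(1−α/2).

α = 0.08; lower rank = 50 × 0.040 = 2; upper rank = 50 × 0.960 = 48.
The 2nd smallest replicate is 1.939; the 48th is 2.541.

(1.939, 2.541)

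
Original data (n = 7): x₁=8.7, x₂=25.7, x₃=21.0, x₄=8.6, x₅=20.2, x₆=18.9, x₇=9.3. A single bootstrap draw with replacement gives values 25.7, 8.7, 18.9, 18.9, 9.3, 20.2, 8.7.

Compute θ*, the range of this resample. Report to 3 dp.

Range = 25.7 − 8.7 = 17.000

θ* = 17.000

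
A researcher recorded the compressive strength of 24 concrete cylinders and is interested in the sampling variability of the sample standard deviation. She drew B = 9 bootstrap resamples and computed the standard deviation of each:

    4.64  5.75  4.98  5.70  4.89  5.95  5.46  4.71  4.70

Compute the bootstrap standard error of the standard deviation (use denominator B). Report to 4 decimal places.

SE* = 0.4866

Bootstrap SE is the standard deviation of the 9 replicate standard deviations.
Mean of replicates: (4.64 + 5.75 + 4.98 + 5.70 + 4.89 + 5.95 + 5.46 + 4.71 + 4.70) / 9 = 46.78000 / 9 = 5.19778
Sum of squared deviations: (−0.55778)² + (+0.55222)² + (−0.21778)² + (+0.50222)² + (−0.30778)² + (+0.75222)² + (+0.26222)² + (−0.48778)² + (−0.49778)² = 2.13076
Variance = 2.13076 / 9 = 0.23675
SE* = √0.23675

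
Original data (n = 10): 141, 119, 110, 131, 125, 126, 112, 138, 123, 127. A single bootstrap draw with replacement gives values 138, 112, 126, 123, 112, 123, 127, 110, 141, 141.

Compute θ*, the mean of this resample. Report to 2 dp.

θ* = 125.30

Mean = (138 + 112 + 126 + 123 + 112 + 123 + 127 + 110 + 141 + 141) / 10 = 1253.0 / 10 = 125.30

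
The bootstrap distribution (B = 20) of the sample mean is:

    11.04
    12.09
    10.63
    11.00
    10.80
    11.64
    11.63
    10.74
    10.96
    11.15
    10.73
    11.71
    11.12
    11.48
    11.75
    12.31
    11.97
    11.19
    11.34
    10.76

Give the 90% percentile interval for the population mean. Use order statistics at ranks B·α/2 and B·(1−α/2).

Sorted replicates: 10.63, 10.73, 10.74, 10.76, 10.80, 10.96, 11.00, 11.04, 11.12, 11.15, 11.19, 11.34, 11.48, 11.63, 11.64, 11.71, 11.75, 11.97, 12.09, 12.31
α = 0.10; lower rank = 20 × 0.050 = 1; upper rank = 20 × 0.950 = 19.
The 1st smallest replicate is 10.63; the 19th is 12.09.

(10.63, 12.09)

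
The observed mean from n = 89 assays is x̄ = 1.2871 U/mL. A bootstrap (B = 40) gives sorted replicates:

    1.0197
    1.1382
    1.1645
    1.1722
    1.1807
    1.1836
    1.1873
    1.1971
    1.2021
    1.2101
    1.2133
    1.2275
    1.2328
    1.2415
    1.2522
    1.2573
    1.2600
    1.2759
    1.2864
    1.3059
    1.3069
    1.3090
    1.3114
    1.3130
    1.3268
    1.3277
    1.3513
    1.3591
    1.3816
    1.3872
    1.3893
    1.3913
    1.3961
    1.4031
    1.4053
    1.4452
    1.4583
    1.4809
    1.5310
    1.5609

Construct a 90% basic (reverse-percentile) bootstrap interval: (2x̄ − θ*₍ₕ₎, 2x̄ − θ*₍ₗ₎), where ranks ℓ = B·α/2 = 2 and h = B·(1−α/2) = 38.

(1.0933, 1.4360)

Percentile endpoints at ranks 2 and 38: θ*₍2₎ = 1.1382, θ*₍38₎ = 1.4809.
Basic interval reflects these around x̄:
  lower = 2 × 1.2871 − 1.4809 = 1.0933
  upper = 2 × 1.2871 − 1.1382 = 1.4360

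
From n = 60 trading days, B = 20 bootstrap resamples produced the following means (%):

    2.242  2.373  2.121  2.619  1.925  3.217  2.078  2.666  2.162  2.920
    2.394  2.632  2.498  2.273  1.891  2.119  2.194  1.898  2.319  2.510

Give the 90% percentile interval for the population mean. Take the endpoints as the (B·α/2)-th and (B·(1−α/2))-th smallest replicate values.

(1.891, 2.920)

Sorted replicates: 1.891, 1.898, 1.925, 2.078, 2.119, 2.121, 2.162, 2.194, 2.242, 2.273, 2.319, 2.373, 2.394, 2.498, 2.510, 2.619, 2.632, 2.666, 2.920, 3.217
α = 0.10; lower rank = 20 × 0.050 = 1; upper rank = 20 × 0.950 = 19.
The 1st smallest replicate is 1.891; the 19th is 2.920.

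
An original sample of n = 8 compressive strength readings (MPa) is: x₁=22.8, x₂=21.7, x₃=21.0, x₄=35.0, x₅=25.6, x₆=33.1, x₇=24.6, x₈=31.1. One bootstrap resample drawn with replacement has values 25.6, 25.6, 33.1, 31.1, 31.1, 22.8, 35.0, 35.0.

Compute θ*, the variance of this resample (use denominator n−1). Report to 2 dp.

Mean = 29.9125; sum of squared deviations = 152.5287
s² = 152.5287 / 7 = 21.7898

θ* = 21.79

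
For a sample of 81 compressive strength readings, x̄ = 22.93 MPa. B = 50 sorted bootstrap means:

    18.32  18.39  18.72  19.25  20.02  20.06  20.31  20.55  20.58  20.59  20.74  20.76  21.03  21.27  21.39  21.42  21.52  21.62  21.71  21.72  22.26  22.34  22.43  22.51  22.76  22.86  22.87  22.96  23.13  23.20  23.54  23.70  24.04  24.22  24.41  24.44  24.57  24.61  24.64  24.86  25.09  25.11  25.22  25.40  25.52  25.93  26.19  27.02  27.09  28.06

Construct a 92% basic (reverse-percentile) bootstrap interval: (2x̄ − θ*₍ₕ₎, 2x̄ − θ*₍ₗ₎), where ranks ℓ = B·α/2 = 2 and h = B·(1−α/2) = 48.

Percentile endpoints at ranks 2 and 48: θ*₍2₎ = 18.39, θ*₍48₎ = 27.02.
Basic interval reflects these around x̄:
  lower = 2 × 22.93 − 27.02 = 18.84
  upper = 2 × 22.93 − 18.39 = 27.47

(18.84, 27.47)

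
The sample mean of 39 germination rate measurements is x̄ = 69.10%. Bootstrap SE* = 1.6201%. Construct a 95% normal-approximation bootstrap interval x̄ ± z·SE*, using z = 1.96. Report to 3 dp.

(65.925, 72.275)

Margin = 1.96 × 1.6201 = 3.1754
Interval: 69.10 ± 3.1754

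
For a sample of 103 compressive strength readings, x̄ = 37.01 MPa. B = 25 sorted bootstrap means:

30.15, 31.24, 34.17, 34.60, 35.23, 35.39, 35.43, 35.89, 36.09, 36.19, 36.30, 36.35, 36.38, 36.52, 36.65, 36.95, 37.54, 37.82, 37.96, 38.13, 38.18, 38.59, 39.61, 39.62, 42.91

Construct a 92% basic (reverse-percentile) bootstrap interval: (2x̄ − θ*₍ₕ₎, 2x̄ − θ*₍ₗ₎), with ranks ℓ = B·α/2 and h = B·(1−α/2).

(34.40, 43.87)

Percentile endpoints at ranks 1 and 24: θ*₍1₎ = 30.15, θ*₍24₎ = 39.62.
Basic interval reflects these around x̄:
  lower = 2 × 37.01 − 39.62 = 34.40
  upper = 2 × 37.01 − 30.15 = 43.87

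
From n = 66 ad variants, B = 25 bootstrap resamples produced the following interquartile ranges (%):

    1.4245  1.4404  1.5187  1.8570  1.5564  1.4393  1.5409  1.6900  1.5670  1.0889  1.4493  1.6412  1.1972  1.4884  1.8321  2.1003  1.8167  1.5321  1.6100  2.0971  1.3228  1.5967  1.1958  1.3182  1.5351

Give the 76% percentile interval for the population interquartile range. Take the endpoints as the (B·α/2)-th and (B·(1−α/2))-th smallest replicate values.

(1.1972, 1.8321)

Sorted replicates: 1.0889, 1.1958, 1.1972, 1.3182, 1.3228, 1.4245, 1.4393, 1.4404, 1.4493, 1.4884, 1.5187, 1.5321, 1.5351, 1.5409, 1.5564, 1.5670, 1.5967, 1.6100, 1.6412, 1.6900, 1.8167, 1.8321, 1.8570, 2.0971, 2.1003
α = 0.24; lower rank = 25 × 0.120 = 3; upper rank = 25 × 0.880 = 22.
The 3rd smallest replicate is 1.1972; the 22nd is 1.8321.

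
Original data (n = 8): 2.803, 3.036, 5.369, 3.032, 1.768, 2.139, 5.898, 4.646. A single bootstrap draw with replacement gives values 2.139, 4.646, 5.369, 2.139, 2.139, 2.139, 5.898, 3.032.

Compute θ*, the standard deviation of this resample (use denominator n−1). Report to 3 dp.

Mean = 3.4376; sum of squared deviations = 18.1541
s² = 18.1541 / 7 = 2.5934
s = √2.5934 = 1.610

θ* = 1.610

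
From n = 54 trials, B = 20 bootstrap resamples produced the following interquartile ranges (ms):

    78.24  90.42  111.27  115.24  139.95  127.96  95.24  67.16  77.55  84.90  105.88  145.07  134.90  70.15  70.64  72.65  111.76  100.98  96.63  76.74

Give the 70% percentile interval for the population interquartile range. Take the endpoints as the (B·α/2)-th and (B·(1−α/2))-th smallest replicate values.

(70.64, 127.96)

Sorted replicates: 67.16, 70.15, 70.64, 72.65, 76.74, 77.55, 78.24, 84.90, 90.42, 95.24, 96.63, 100.98, 105.88, 111.27, 111.76, 115.24, 127.96, 134.90, 139.95, 145.07
α = 0.30; lower rank = 20 × 0.150 = 3; upper rank = 20 × 0.850 = 17.
The 3rd smallest replicate is 70.64; the 17th is 127.96.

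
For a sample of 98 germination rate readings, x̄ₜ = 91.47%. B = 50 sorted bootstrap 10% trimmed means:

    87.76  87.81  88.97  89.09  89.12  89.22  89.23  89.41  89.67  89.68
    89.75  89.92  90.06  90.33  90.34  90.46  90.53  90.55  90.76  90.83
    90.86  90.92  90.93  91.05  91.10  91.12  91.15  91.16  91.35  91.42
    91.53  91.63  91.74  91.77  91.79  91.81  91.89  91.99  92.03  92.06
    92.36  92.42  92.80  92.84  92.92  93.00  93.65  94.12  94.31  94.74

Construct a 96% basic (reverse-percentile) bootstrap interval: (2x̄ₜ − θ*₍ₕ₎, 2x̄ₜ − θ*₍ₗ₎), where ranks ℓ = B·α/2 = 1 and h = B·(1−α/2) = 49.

Percentile endpoints at ranks 1 and 49: θ*₍1₎ = 87.76, θ*₍49₎ = 94.31.
Basic interval reflects these around x̄ₜ:
  lower = 2 × 91.47 − 94.31 = 88.63
  upper = 2 × 91.47 − 87.76 = 95.18

(88.63, 95.18)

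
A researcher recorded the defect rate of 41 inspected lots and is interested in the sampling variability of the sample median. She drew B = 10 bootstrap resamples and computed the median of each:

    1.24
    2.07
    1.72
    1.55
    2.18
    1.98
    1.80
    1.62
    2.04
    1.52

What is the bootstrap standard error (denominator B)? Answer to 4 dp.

Bootstrap SE is the standard deviation of the 10 replicate medians.
Mean of replicates: (1.24 + 2.07 + 1.72 + 1.55 + 2.18 + 1.98 + 1.80 + 1.62 + 2.04 + 1.52) / 10 = 17.72000 / 10 = 1.77200
Sum of squared deviations: (−0.53200)² + (+0.29800)² + (−0.05200)² + (−0.22200)² + (+0.40800)² + (+0.20800)² + (+0.02800)² + (−0.15200)² + (+0.26800)² + (−0.25200)² = 0.79276
Variance = 0.79276 / 10 = 0.07928
SE* = √0.07928

SE* = 0.2816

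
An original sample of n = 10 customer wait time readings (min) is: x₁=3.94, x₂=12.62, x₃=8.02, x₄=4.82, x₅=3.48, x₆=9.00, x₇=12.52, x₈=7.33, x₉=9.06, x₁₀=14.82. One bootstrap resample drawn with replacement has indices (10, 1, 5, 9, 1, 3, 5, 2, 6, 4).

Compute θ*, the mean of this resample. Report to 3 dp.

θ* = 7.318

Resample values: 14.82, 3.94, 3.48, 9.06, 3.94, 8.02, 3.48, 12.62, 9.00, 4.82.
Mean = (14.82 + 3.94 + 3.48 + 9.06 + 3.94 + 8.02 + 3.48 + 12.62 + 9.00 + 4.82) / 10 = 73.180 / 10 = 7.318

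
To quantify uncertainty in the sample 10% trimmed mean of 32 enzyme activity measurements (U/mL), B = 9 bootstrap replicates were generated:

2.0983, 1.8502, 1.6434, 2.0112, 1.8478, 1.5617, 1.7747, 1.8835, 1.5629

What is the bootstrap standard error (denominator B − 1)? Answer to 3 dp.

Bootstrap SE is the standard deviation of the 9 replicate 10% trimmed means.
Mean of replicates: (2.0983 + 1.8502 + 1.6434 + 2.0112 + 1.8478 + 1.5617 + 1.7747 + 1.8835 + 1.5629) / 9 = 16.23370 / 9 = 1.80374
Sum of squared deviations: (+0.29456)² + (+0.04646)² + (−0.16034)² + (+0.20746)² + (+0.04406)² + (−0.24204)² + (−0.02904)² + (+0.07976)² + (−0.24084)² = 0.28341
Variance = 0.28341 / 8 = 0.03543
SE* = √0.03543

SE* = 0.188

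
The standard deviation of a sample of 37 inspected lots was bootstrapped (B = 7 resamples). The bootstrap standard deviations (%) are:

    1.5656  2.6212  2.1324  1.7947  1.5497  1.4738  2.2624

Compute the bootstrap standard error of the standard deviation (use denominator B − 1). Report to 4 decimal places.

SE* = 0.4342

Bootstrap SE is the standard deviation of the 7 replicate standard deviations.
Mean of replicates: (1.5656 + 2.6212 + 2.1324 + 1.7947 + 1.5497 + 1.4738 + 2.2624) / 7 = 13.39980 / 7 = 1.91426
Sum of squared deviations: (−0.34866)² + (+0.70694)² + (+0.21814)² + (−0.11956)² + (−0.36456)² + (−0.44046)² + (+0.34814)² = 1.13132
Variance = 1.13132 / 6 = 0.18855
SE* = √0.18855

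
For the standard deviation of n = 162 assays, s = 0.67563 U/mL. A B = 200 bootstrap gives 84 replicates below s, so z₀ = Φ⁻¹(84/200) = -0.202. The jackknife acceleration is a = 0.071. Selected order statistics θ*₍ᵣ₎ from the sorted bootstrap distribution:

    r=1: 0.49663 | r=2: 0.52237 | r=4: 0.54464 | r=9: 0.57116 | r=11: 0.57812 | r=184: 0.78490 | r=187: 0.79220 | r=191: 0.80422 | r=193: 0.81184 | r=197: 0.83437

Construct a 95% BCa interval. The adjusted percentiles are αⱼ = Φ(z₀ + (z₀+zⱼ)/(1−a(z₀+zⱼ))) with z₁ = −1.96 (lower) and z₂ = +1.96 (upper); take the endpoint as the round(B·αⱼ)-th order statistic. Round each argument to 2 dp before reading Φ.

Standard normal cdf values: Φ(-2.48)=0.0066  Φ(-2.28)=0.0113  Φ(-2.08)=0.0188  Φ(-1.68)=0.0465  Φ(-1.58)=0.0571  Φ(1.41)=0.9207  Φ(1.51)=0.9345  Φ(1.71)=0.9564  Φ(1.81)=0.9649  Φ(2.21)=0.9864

Lower: z₀ + z₁ = -0.202 + (-1.960) = -2.162; 1 − a(z₀+z₁) = 1 − (0.071)(-2.162) = 1.1535; argument = -0.202 + (-2.162)/1.1535 = -2.0763 → -2.08.
α₁ = Φ(-2.08) = 0.0188; rank = round(200 × 0.0188) = 4; θ*₍4₎ = 0.54464.
Upper: z₀ + z₂ = 1.758; 1 − a(z₀+z₂) = 0.8752; argument = 1.8067 → 1.81; α₂ = 0.9649; rank = 193; θ*₍193₎ = 0.81184.

(0.54464, 0.81184)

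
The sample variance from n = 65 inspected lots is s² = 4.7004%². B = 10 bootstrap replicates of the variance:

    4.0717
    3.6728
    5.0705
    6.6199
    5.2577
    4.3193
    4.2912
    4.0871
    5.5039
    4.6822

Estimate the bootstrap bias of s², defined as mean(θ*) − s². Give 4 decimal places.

bias = +0.0572

mean(θ*) = (4.0717 + 3.6728 + 5.0705 + 6.6199 + 5.2577 + 4.3193 + 4.2912 + 4.0871 + 5.5039 + 4.6822) / 10 = 4.75763
bias = 4.75763 − 4.7004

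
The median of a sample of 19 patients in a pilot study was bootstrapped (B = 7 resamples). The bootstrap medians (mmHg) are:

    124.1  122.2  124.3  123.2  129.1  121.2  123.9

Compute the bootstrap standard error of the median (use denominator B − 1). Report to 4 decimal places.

SE* = 2.5113

Bootstrap SE is the standard deviation of the 7 replicate medians.
Mean of replicates: (124.1 + 122.2 + 124.3 + 123.2 + 129.1 + 121.2 + 123.9) / 7 = 868.00000 / 7 = 124.00000
Sum of squared deviations: (+0.10000)² + (−1.80000)² + (+0.30000)² + (−0.80000)² + (+5.10000)² + (−2.80000)² + (−0.10000)² = 37.84000
Variance = 37.84000 / 6 = 6.30667
SE* = √6.30667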